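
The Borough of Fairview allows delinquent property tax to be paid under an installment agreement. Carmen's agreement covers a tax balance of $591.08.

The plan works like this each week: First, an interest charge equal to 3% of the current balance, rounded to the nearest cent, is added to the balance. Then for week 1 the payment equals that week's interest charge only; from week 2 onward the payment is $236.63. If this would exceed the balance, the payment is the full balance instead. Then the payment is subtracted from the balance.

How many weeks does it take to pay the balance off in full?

Week 1: opening $591.08; interest $17.73 → $608.81; payment $17.73; balance $591.08
Week 2: opening $591.08; interest $17.73 → $608.81; payment $236.63; balance $372.18
Week 3: opening $372.18; interest $11.17 → $383.35; payment $236.63; balance $146.72
Week 4: opening $146.72; interest $4.40 → $151.12; payment $151.12; balance $0.00
Balance reaches $0.00 in week 4.

4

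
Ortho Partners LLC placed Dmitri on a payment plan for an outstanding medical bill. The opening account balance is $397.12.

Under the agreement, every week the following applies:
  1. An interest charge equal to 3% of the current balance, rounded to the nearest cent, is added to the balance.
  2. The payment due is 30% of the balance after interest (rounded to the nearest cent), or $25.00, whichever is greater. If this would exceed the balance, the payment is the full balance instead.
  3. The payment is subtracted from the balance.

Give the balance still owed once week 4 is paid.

Week 1: $397.12 +$11.91 interest = $409.03; pay $122.71 → $286.32
Week 2: $286.32 +$8.59 interest = $294.91; pay $88.47 → $206.44
Week 3: $206.44 +$6.19 interest = $212.63; pay $63.79 → $148.84
Week 4: $148.84 +$4.47 interest = $153.31; pay $45.99 → $107.32

$107.32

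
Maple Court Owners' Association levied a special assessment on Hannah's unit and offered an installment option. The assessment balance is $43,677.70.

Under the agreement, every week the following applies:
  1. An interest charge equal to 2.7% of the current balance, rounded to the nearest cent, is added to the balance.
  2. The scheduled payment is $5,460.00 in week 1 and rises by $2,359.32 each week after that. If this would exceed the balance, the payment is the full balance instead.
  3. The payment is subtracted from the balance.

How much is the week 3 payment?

$10,178.64

Week 1: opening $43,677.70; interest $1,179.30 → $44,857.00; payment $5,460.00; balance $39,397.00
Week 2: opening $39,397.00; interest $1,063.72 → $40,460.72; payment $7,819.32; balance $32,641.40
Week 3: opening $32,641.40; interest $881.32 → $33,522.72; payment $10,178.64; balance $23,344.08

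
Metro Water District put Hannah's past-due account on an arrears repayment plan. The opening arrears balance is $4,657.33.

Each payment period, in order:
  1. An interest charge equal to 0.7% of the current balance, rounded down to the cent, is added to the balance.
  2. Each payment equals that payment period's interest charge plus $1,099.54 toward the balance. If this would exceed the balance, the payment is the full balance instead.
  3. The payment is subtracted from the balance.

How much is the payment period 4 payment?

$1,109.05

Payment period 1: $4,657.33 +$32.60 interest = $4,689.93; pay $1,132.14 → $3,557.79
Payment period 2: $3,557.79 +$24.90 interest = $3,582.69; pay $1,124.44 → $2,458.25
Payment period 3: $2,458.25 +$17.20 interest = $2,475.45; pay $1,116.74 → $1,358.71
Payment period 4: $1,358.71 +$9.51 interest = $1,368.22; pay $1,109.05 → $259.17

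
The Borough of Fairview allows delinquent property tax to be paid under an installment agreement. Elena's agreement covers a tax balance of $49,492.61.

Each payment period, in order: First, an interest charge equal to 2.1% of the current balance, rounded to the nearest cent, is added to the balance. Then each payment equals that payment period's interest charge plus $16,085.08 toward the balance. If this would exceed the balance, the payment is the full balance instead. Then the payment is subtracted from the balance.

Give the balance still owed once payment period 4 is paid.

Payment period 1: opening $49,492.61; interest $1,039.34 → $50,531.95; payment $17,124.42; balance $33,407.53
Payment period 2: opening $33,407.53; interest $701.56 → $34,109.09; payment $16,786.64; balance $17,322.45
Payment period 3: opening $17,322.45; interest $363.77 → $17,686.22; payment $16,448.85; balance $1,237.37
Payment period 4: opening $1,237.37; interest $25.98 → $1,263.35; payment $1,263.35; balance $0.00

$0.00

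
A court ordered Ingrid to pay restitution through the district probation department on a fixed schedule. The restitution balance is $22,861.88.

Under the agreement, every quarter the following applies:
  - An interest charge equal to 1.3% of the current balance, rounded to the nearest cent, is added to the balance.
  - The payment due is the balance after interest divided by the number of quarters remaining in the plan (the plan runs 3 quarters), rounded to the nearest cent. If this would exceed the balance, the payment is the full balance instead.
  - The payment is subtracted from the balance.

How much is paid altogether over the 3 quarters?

$23,461.45

# | Opening | Interest | Payment | End bal
1 | $22,861.88 | $297.20 | $7,719.69 | $15,439.39
2 | $15,439.39 | $200.71 | $7,820.05 | $7,820.05
3 | $7,820.05 | $101.66 | $7,921.71 | $0.00
Total paid: $23,461.45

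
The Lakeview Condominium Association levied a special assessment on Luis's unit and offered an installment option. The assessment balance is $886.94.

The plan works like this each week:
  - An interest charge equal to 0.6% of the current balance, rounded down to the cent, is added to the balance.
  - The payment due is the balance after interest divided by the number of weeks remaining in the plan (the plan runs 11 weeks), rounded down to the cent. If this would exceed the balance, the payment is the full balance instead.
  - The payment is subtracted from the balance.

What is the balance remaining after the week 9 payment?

# | Opening | Interest | Payment | End bal
1 | $886.94 | $5.32 | $81.11 | $811.15
2 | $811.15 | $4.86 | $81.60 | $734.41
3 | $734.41 | $4.40 | $82.09 | $656.72
4 | $656.72 | $3.94 | $82.58 | $578.08
5 | $578.08 | $3.46 | $83.07 | $498.47
6 | $498.47 | $2.99 | $83.57 | $417.89
7 | $417.89 | $2.50 | $84.07 | $336.32
8 | $336.32 | $2.01 | $84.58 | $253.75
9 | $253.75 | $1.52 | $85.09 | $170.18

$170.18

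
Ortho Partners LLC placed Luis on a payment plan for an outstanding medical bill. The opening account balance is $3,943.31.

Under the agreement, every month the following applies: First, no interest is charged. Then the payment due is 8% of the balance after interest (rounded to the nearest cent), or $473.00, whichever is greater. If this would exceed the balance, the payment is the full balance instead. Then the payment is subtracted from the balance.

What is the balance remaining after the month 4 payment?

Month 1: $3,943.31 − $473.00 → $3,470.31
Month 2: $3,470.31 − $473.00 → $2,997.31
Month 3: $2,997.31 − $473.00 → $2,524.31
Month 4: $2,524.31 − $473.00 → $2,051.31

$2,051.31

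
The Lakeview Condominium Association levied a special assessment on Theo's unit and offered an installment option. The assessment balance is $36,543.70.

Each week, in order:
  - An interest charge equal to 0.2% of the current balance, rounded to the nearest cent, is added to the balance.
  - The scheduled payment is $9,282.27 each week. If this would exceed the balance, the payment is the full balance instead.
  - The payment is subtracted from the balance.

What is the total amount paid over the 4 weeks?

Week 1: $36,543.70 +$73.09 interest = $36,616.79; pay $9,282.27 → $27,334.52
Week 2: $27,334.52 +$54.67 interest = $27,389.19; pay $9,282.27 → $18,106.92
Week 3: $18,106.92 +$36.21 interest = $18,143.13; pay $9,282.27 → $8,860.86
Week 4: $8,860.86 +$17.72 interest = $8,878.58; pay $8,878.58 → $0.00
Total paid: $36,725.39

$36,725.39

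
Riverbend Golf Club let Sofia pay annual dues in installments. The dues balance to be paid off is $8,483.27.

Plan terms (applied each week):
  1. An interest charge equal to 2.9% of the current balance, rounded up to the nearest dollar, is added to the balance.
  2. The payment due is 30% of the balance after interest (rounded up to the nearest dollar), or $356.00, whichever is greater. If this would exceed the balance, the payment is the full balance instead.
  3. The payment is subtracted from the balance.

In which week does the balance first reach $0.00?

10

Week 1: opening $8,483.27; interest $247.00 → $8,730.27; payment $2,620.00; balance $6,110.27
Week 2: opening $6,110.27; interest $178.00 → $6,288.27; payment $1,887.00; balance $4,401.27
Week 3: opening $4,401.27; interest $128.00 → $4,529.27; payment $1,359.00; balance $3,170.27
Week 4: opening $3,170.27; interest $92.00 → $3,262.27; payment $979.00; balance $2,283.27
Week 5: opening $2,283.27; interest $67.00 → $2,350.27; payment $706.00; balance $1,644.27
Week 6: opening $1,644.27; interest $48.00 → $1,692.27; payment $508.00; balance $1,184.27
Week 7: opening $1,184.27; interest $35.00 → $1,219.27; payment $366.00; balance $853.27
Week 8: opening $853.27; interest $25.00 → $878.27; payment $356.00; balance $522.27
Week 9: opening $522.27; interest $16.00 → $538.27; payment $356.00; balance $182.27
Week 10: opening $182.27; interest $6.00 → $188.27; payment $188.27; balance $0.00
Balance reaches $0.00 in week 10.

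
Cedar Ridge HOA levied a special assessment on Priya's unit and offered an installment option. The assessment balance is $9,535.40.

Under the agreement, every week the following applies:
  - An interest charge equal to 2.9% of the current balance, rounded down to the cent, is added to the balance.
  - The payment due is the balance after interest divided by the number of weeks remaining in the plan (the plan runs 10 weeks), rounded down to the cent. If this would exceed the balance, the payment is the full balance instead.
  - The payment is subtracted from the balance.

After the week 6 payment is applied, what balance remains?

# | Opening | Interest | Payment | End bal
1 | $9,535.40 | $276.52 | $981.19 | $8,830.73
2 | $8,830.73 | $256.09 | $1,009.64 | $8,077.18
3 | $8,077.18 | $234.23 | $1,038.92 | $7,272.49
4 | $7,272.49 | $210.90 | $1,069.05 | $6,414.34
5 | $6,414.34 | $186.01 | $1,100.05 | $5,500.30
6 | $5,500.30 | $159.50 | $1,131.96 | $4,527.84

$4,527.84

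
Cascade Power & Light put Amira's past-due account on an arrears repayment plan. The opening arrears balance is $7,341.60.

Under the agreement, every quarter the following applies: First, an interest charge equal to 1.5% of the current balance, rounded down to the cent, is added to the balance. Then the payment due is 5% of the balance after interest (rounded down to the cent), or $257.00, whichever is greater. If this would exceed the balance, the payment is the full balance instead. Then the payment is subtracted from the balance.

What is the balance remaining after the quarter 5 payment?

$6,119.84

Quarter 1: $7,341.60 +$110.12 interest = $7,451.72; pay $372.58 → $7,079.14
Quarter 2: $7,079.14 +$106.18 interest = $7,185.32; pay $359.26 → $6,826.06
Quarter 3: $6,826.06 +$102.39 interest = $6,928.45; pay $346.42 → $6,582.03
Quarter 4: $6,582.03 +$98.73 interest = $6,680.76; pay $334.03 → $6,346.73
Quarter 5: $6,346.73 +$95.20 interest = $6,441.93; pay $322.09 → $6,119.84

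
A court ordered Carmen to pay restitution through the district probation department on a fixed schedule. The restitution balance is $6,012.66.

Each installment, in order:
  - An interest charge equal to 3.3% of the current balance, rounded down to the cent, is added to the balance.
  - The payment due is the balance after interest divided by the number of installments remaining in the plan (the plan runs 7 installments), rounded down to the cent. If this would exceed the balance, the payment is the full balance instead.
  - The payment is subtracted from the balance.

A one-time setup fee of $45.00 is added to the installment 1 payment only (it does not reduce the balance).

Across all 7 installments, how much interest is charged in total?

$848.24

# | Opening | Interest | Payment | Fee | End bal
1 | $6,012.66 | $198.41 | $887.29 | $45.00 | $5,323.78
2 | $5,323.78 | $175.68 | $916.57 | — | $4,582.89
3 | $4,582.89 | $151.23 | $946.82 | — | $3,787.30
4 | $3,787.30 | $124.98 | $978.07 | — | $2,934.21
5 | $2,934.21 | $96.82 | $1,010.34 | — | $2,020.69
6 | $2,020.69 | $66.68 | $1,043.68 | — | $1,043.69
7 | $1,043.69 | $34.44 | $1,078.13 | — | $0.00
Total interest: $198.41 + $175.68 + $151.23 + $124.98 + $96.82 + $66.68 + $34.44 = $848.24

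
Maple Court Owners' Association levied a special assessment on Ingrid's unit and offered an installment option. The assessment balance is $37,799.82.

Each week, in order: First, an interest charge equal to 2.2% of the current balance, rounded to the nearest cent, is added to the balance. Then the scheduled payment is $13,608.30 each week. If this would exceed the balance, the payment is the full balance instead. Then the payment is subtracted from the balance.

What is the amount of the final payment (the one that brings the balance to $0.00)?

$12,228.57

Week 1: opening $37,799.82; interest $831.60 → $38,631.42; payment $13,608.30; balance $25,023.12
Week 2: opening $25,023.12; interest $550.51 → $25,573.63; payment $13,608.30; balance $11,965.33
Week 3: opening $11,965.33; interest $263.24 → $12,228.57; payment $12,228.57; balance $0.00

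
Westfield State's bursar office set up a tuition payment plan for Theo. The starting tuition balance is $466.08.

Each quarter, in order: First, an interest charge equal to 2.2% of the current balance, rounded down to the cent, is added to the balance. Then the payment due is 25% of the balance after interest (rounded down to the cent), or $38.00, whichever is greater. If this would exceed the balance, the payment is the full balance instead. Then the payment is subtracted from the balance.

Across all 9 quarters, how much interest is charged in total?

$38.37

Quarter 1: opening $466.08; interest $10.25 → $476.33; payment $119.08; balance $357.25
Quarter 2: opening $357.25; interest $7.85 → $365.10; payment $91.27; balance $273.83
Quarter 3: opening $273.83; interest $6.02 → $279.85; payment $69.96; balance $209.89
Quarter 4: opening $209.89; interest $4.61 → $214.50; payment $53.62; balance $160.88
Quarter 5: opening $160.88; interest $3.53 → $164.41; payment $41.10; balance $123.31
Quarter 6: opening $123.31; interest $2.71 → $126.02; payment $38.00; balance $88.02
Quarter 7: opening $88.02; interest $1.93 → $89.95; payment $38.00; balance $51.95
Quarter 8: opening $51.95; interest $1.14 → $53.09; payment $38.00; balance $15.09
Quarter 9: opening $15.09; interest $0.33 → $15.42; payment $15.42; balance $0.00
Total interest: $10.25 + $7.85 + $6.02 + $4.61 + $3.53 + $2.71 + $1.93 + $1.14 + $0.33 = $38.37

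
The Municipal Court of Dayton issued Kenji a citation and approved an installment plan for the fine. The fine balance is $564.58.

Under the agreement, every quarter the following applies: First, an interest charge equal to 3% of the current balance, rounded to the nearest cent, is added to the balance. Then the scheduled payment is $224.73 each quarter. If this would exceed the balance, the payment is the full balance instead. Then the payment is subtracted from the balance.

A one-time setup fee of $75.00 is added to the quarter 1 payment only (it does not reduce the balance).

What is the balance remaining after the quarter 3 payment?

$0.00

Quarter 1: $564.58 +$16.94 interest = $581.52; pay $224.73 (+ $75.00 fee) → $356.79
Quarter 2: $356.79 +$10.70 interest = $367.49; pay $224.73 → $142.76
Quarter 3: $142.76 +$4.28 interest = $147.04; pay $147.04 → $0.00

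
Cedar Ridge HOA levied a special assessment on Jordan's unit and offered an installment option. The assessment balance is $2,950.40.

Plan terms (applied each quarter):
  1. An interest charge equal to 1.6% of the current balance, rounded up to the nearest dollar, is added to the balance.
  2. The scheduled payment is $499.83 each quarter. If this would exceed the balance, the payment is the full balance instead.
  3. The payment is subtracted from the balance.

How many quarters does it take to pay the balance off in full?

Quarter 1: $2,950.40 +$48.00 interest = $2,998.40; pay $499.83 → $2,498.57
Quarter 2: $2,498.57 +$40.00 interest = $2,538.57; pay $499.83 → $2,038.74
Quarter 3: $2,038.74 +$33.00 interest = $2,071.74; pay $499.83 → $1,571.91
Quarter 4: $1,571.91 +$26.00 interest = $1,597.91; pay $499.83 → $1,098.08
Quarter 5: $1,098.08 +$18.00 interest = $1,116.08; pay $499.83 → $616.25
Quarter 6: $616.25 +$10.00 interest = $626.25; pay $499.83 → $126.42
Quarter 7: $126.42 +$3.00 interest = $129.42; pay $129.42 → $0.00
Balance reaches $0.00 in quarter 7.

7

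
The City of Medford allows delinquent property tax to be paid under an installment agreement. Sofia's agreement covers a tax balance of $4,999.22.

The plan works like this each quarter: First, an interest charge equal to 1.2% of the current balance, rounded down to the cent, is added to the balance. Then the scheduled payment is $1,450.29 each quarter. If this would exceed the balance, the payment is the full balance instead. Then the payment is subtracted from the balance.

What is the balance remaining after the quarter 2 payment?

Quarter 1: $4,999.22 +$59.99 interest = $5,059.21; pay $1,450.29 → $3,608.92
Quarter 2: $3,608.92 +$43.30 interest = $3,652.22; pay $1,450.29 → $2,201.93

$2,201.93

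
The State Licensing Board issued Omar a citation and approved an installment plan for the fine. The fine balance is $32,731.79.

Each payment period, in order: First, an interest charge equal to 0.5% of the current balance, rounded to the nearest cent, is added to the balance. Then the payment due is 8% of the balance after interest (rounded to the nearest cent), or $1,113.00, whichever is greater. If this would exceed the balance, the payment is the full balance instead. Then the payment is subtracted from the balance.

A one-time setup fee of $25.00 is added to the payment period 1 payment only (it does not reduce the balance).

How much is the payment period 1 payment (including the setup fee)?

$2,656.64

Payment period 1: opening $32,731.79; interest $163.66 → $32,895.45; payment $2,631.64 (+ $25.00 fee); balance $30,263.81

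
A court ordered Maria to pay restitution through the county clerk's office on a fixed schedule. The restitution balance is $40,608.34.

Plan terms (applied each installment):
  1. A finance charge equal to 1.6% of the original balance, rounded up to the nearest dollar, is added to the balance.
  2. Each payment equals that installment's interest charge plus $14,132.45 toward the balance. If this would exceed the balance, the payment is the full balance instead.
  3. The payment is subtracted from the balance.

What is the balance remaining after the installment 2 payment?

Installment 1: $40,608.34 +$650.00 interest = $41,258.34; pay $14,782.45 → $26,475.89
Installment 2: $26,475.89 +$650.00 interest = $27,125.89; pay $14,782.45 → $12,343.44

$12,343.44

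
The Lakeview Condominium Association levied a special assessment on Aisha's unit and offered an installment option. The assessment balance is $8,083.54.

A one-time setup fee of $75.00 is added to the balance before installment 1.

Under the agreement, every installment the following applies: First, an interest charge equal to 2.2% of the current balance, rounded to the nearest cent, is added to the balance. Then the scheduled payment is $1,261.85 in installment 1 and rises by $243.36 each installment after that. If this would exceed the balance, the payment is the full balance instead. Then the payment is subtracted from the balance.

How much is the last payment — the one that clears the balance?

Installment 1: $8,158.54 +$179.49 interest = $8,338.03; pay $1,261.85 → $7,076.18
Installment 2: $7,076.18 +$155.68 interest = $7,231.86; pay $1,505.21 → $5,726.65
Installment 3: $5,726.65 +$125.99 interest = $5,852.64; pay $1,748.57 → $4,104.07
Installment 4: $4,104.07 +$90.29 interest = $4,194.36; pay $1,991.93 → $2,202.43
Installment 5: $2,202.43 +$48.45 interest = $2,250.88; pay $2,235.29 → $15.59
Installment 6: $15.59 +$0.34 interest = $15.93; pay $15.93 → $0.00

$15.93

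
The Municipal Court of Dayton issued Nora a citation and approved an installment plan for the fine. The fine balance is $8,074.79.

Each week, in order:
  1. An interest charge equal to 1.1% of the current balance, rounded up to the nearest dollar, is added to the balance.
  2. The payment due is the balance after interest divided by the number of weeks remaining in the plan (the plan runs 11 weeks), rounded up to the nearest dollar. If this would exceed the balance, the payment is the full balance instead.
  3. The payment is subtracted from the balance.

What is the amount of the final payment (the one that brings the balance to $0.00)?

$828.79

# | Opening | Interest | Payment | End bal
1 | $8,074.79 | $89.00 | $743.00 | $7,420.79
2 | $7,420.79 | $82.00 | $751.00 | $6,751.79
3 | $6,751.79 | $75.00 | $759.00 | $6,067.79
4 | $6,067.79 | $67.00 | $767.00 | $5,367.79
5 | $5,367.79 | $60.00 | $776.00 | $4,651.79
6 | $4,651.79 | $52.00 | $784.00 | $3,919.79
7 | $3,919.79 | $44.00 | $793.00 | $3,170.79
8 | $3,170.79 | $35.00 | $802.00 | $2,403.79
9 | $2,403.79 | $27.00 | $811.00 | $1,619.79
10 | $1,619.79 | $18.00 | $819.00 | $818.79
11 | $818.79 | $10.00 | $828.79 | $0.00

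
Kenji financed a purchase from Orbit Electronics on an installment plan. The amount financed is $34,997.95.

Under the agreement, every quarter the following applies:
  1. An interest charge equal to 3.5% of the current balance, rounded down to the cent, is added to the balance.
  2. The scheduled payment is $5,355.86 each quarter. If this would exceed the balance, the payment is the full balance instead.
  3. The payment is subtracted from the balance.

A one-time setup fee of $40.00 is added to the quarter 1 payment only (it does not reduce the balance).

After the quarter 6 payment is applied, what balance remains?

$7,939.69

Quarter 1: opening $34,997.95; interest $1,224.92 → $36,222.87; payment $5,355.86 (+ $40.00 fee); balance $30,867.01
Quarter 2: opening $30,867.01; interest $1,080.34 → $31,947.35; payment $5,355.86; balance $26,591.49
Quarter 3: opening $26,591.49; interest $930.70 → $27,522.19; payment $5,355.86; balance $22,166.33
Quarter 4: opening $22,166.33; interest $775.82 → $22,942.15; payment $5,355.86; balance $17,586.29
Quarter 5: opening $17,586.29; interest $615.52 → $18,201.81; payment $5,355.86; balance $12,845.95
Quarter 6: opening $12,845.95; interest $449.60 → $13,295.55; payment $5,355.86; balance $7,939.69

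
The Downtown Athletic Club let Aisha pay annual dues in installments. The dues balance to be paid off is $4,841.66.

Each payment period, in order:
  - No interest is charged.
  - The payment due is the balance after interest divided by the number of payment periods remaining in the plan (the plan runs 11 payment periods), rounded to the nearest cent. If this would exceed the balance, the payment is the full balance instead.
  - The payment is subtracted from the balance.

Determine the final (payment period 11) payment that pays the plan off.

$440.15

Payment period 1: $4,841.66 − $440.15 → $4,401.51
Payment period 2: $4,401.51 − $440.15 → $3,961.36
Payment period 3: $3,961.36 − $440.15 → $3,521.21
Payment period 4: $3,521.21 − $440.15 → $3,081.06
Payment period 5: $3,081.06 − $440.15 → $2,640.91
Payment period 6: $2,640.91 − $440.15 → $2,200.76
Payment period 7: $2,200.76 − $440.15 → $1,760.61
Payment period 8: $1,760.61 − $440.15 → $1,320.46
Payment period 9: $1,320.46 − $440.15 → $880.31
Payment period 10: $880.31 − $440.16 → $440.15
Payment period 11: $440.15 − $440.15 → $0.00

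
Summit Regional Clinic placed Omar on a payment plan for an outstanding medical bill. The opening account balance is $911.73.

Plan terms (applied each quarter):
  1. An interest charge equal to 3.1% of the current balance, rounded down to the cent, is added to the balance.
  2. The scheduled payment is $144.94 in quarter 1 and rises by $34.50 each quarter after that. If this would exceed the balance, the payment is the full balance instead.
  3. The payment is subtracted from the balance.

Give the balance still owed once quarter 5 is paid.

# | Opening | Interest | Payment | End bal
1 | $911.73 | $28.26 | $144.94 | $795.05
2 | $795.05 | $24.64 | $179.44 | $640.25
3 | $640.25 | $19.84 | $213.94 | $446.15
4 | $446.15 | $13.83 | $248.44 | $211.54
5 | $211.54 | $6.55 | $218.09 | $0.00

$0.00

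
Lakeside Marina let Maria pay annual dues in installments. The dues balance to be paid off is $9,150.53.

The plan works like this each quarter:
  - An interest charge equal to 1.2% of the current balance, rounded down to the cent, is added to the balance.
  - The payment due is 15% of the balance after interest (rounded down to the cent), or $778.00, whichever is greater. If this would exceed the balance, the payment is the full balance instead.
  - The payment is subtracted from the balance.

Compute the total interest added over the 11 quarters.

# | Opening | Interest | Payment | End bal
1 | $9,150.53 | $109.80 | $1,389.04 | $7,871.29
2 | $7,871.29 | $94.45 | $1,194.86 | $6,770.88
3 | $6,770.88 | $81.25 | $1,027.81 | $5,824.32
4 | $5,824.32 | $69.89 | $884.13 | $5,010.08
5 | $5,010.08 | $60.12 | $778.00 | $4,292.20
6 | $4,292.20 | $51.50 | $778.00 | $3,565.70
7 | $3,565.70 | $42.78 | $778.00 | $2,830.48
8 | $2,830.48 | $33.96 | $778.00 | $2,086.44
9 | $2,086.44 | $25.03 | $778.00 | $1,333.47
10 | $1,333.47 | $16.00 | $778.00 | $571.47
11 | $571.47 | $6.85 | $578.32 | $0.00
Total interest: $109.80 + $94.45 + $81.25 + $69.89 + $60.12 + $51.50 + $42.78 + $33.96 + $25.03 + $16.00 + $6.85 = $591.63

$591.63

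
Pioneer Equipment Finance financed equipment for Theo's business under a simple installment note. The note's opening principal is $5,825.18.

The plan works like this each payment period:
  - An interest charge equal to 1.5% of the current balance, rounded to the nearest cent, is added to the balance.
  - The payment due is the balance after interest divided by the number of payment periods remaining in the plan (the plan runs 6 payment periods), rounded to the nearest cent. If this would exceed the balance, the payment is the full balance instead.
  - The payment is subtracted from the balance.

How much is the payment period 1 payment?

$985.43

Payment period 1: opening $5,825.18; interest $87.38 → $5,912.56; payment $985.43; balance $4,927.13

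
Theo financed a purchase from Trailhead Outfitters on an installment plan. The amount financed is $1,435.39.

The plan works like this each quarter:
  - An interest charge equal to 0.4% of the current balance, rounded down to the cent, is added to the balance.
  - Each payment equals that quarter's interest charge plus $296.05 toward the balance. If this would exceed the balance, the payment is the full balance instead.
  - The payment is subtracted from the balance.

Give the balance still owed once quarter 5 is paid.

Quarter 1: opening $1,435.39; interest $5.74 → $1,441.13; payment $301.79; balance $1,139.34
Quarter 2: opening $1,139.34; interest $4.55 → $1,143.89; payment $300.60; balance $843.29
Quarter 3: opening $843.29; interest $3.37 → $846.66; payment $299.42; balance $547.24
Quarter 4: opening $547.24; interest $2.18 → $549.42; payment $298.23; balance $251.19
Quarter 5: opening $251.19; interest $1.00 → $252.19; payment $252.19; balance $0.00

$0.00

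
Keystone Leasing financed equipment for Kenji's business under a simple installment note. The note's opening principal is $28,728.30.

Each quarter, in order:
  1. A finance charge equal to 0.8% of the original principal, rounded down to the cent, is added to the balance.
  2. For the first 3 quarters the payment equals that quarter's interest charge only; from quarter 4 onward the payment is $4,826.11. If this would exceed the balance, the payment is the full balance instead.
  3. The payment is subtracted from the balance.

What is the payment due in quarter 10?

Quarter 1: $28,728.30 +$229.82 interest = $28,958.12; pay $229.82 → $28,728.30
Quarter 2: $28,728.30 +$229.82 interest = $28,958.12; pay $229.82 → $28,728.30
Quarter 3: $28,728.30 +$229.82 interest = $28,958.12; pay $229.82 → $28,728.30
Quarter 4: $28,728.30 +$229.82 interest = $28,958.12; pay $4,826.11 → $24,132.01
Quarter 5: $24,132.01 +$229.82 interest = $24,361.83; pay $4,826.11 → $19,535.72
Quarter 6: $19,535.72 +$229.82 interest = $19,765.54; pay $4,826.11 → $14,939.43
Quarter 7: $14,939.43 +$229.82 interest = $15,169.25; pay $4,826.11 → $10,343.14
Quarter 8: $10,343.14 +$229.82 interest = $10,572.96; pay $4,826.11 → $5,746.85
Quarter 9: $5,746.85 +$229.82 interest = $5,976.67; pay $4,826.11 → $1,150.56
Quarter 10: $1,150.56 +$229.82 interest = $1,380.38; pay $1,380.38 → $0.00

$1,380.38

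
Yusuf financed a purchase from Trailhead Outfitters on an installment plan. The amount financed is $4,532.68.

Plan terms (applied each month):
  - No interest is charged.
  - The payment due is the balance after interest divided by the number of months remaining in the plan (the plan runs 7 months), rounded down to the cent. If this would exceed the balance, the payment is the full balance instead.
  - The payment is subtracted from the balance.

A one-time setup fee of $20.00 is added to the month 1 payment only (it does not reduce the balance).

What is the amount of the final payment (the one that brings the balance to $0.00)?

$647.53

Month 1: $4,532.68 − $647.52 (+ $20.00 fee) → $3,885.16
Month 2: $3,885.16 − $647.52 → $3,237.64
Month 3: $3,237.64 − $647.52 → $2,590.12
Month 4: $2,590.12 − $647.53 → $1,942.59
Month 5: $1,942.59 − $647.53 → $1,295.06
Month 6: $1,295.06 − $647.53 → $647.53
Month 7: $647.53 − $647.53 → $0.00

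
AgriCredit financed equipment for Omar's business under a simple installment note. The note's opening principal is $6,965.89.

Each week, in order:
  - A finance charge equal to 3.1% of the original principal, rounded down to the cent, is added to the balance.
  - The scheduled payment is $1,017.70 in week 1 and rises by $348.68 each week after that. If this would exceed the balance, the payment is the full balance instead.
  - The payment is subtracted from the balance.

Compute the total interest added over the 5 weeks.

Week 1: opening $6,965.89; interest $215.94 → $7,181.83; payment $1,017.70; balance $6,164.13
Week 2: opening $6,164.13; interest $215.94 → $6,380.07; payment $1,366.38; balance $5,013.69
Week 3: opening $5,013.69; interest $215.94 → $5,229.63; payment $1,715.06; balance $3,514.57
Week 4: opening $3,514.57; interest $215.94 → $3,730.51; payment $2,063.74; balance $1,666.77
Week 5: opening $1,666.77; interest $215.94 → $1,882.71; payment $1,882.71; balance $0.00
Total interest: $215.94 + $215.94 + $215.94 + $215.94 + $215.94 = $1,079.70

$1,079.70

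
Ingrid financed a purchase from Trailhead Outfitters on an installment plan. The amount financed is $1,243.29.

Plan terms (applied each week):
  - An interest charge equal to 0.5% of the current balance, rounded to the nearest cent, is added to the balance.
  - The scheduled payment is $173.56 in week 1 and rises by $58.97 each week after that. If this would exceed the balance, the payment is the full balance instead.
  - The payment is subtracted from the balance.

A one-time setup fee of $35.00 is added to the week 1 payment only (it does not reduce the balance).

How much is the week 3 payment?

Week 1: $1,243.29 +$6.22 interest = $1,249.51; pay $173.56 (+ $35.00 fee) → $1,075.95
Week 2: $1,075.95 +$5.38 interest = $1,081.33; pay $232.53 → $848.80
Week 3: $848.80 +$4.24 interest = $853.04; pay $291.50 → $561.54

$291.50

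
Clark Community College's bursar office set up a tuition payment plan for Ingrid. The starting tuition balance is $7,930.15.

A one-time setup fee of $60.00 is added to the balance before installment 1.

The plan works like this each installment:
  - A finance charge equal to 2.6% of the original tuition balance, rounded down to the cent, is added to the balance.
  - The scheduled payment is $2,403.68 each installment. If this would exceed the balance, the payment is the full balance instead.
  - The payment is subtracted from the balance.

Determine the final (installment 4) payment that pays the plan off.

Installment 1: opening $7,990.15; interest $206.18 → $8,196.33; payment $2,403.68; balance $5,792.65
Installment 2: opening $5,792.65; interest $206.18 → $5,998.83; payment $2,403.68; balance $3,595.15
Installment 3: opening $3,595.15; interest $206.18 → $3,801.33; payment $2,403.68; balance $1,397.65
Installment 4: opening $1,397.65; interest $206.18 → $1,603.83; payment $1,603.83; balance $0.00

$1,603.83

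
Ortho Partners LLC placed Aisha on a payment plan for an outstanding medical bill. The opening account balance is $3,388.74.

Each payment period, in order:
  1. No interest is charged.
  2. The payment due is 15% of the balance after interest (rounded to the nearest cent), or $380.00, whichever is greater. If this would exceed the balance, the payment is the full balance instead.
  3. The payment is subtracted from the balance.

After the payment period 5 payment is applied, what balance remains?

$1,308.37

Payment period 1: $3,388.74 − $508.31 → $2,880.43
Payment period 2: $2,880.43 − $432.06 → $2,448.37
Payment period 3: $2,448.37 − $380.00 → $2,068.37
Payment period 4: $2,068.37 − $380.00 → $1,688.37
Payment period 5: $1,688.37 − $380.00 → $1,308.37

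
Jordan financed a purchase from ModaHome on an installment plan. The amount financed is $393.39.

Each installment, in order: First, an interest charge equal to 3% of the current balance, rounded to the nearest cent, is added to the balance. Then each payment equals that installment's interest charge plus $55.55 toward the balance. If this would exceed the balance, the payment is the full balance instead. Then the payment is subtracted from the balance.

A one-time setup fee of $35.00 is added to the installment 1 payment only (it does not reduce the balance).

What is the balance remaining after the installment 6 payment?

Installment 1: opening $393.39; interest $11.80 → $405.19; payment $67.35 (+ $35.00 fee); balance $337.84
Installment 2: opening $337.84; interest $10.14 → $347.98; payment $65.69; balance $282.29
Installment 3: opening $282.29; interest $8.47 → $290.76; payment $64.02; balance $226.74
Installment 4: opening $226.74; interest $6.80 → $233.54; payment $62.35; balance $171.19
Installment 5: opening $171.19; interest $5.14 → $176.33; payment $60.69; balance $115.64
Installment 6: opening $115.64; interest $3.47 → $119.11; payment $59.02; balance $60.09

$60.09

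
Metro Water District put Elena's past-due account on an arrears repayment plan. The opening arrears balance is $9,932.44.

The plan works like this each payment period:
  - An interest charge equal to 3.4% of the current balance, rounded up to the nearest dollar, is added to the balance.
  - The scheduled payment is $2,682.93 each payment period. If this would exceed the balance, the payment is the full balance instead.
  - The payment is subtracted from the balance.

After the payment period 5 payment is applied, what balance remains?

$0.00

Payment period 1: opening $9,932.44; interest $338.00 → $10,270.44; payment $2,682.93; balance $7,587.51
Payment period 2: opening $7,587.51; interest $258.00 → $7,845.51; payment $2,682.93; balance $5,162.58
Payment period 3: opening $5,162.58; interest $176.00 → $5,338.58; payment $2,682.93; balance $2,655.65
Payment period 4: opening $2,655.65; interest $91.00 → $2,746.65; payment $2,682.93; balance $63.72
Payment period 5: opening $63.72; interest $3.00 → $66.72; payment $66.72; balance $0.00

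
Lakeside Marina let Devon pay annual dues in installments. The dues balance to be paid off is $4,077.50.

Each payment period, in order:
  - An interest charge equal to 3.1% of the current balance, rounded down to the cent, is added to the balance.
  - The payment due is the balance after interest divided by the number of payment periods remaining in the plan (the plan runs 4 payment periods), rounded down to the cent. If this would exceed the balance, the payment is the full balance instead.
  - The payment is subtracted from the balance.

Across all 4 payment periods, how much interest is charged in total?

$325.95

# | Opening | Interest | Payment | End bal
1 | $4,077.50 | $126.40 | $1,050.97 | $3,152.93
2 | $3,152.93 | $97.74 | $1,083.55 | $2,167.12
3 | $2,167.12 | $67.18 | $1,117.15 | $1,117.15
4 | $1,117.15 | $34.63 | $1,151.78 | $0.00
Total interest: $126.40 + $97.74 + $67.18 + $34.63 = $325.95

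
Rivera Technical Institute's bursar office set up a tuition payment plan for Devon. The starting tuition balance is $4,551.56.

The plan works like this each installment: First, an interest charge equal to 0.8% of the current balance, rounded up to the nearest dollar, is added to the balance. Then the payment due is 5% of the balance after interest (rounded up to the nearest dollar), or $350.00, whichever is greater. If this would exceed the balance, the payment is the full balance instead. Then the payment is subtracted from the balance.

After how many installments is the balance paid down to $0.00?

# | Opening | Interest | Payment | End bal
1 | $4,551.56 | $37.00 | $350.00 | $4,238.56
2 | $4,238.56 | $34.00 | $350.00 | $3,922.56
3 | $3,922.56 | $32.00 | $350.00 | $3,604.56
4 | $3,604.56 | $29.00 | $350.00 | $3,283.56
5 | $3,283.56 | $27.00 | $350.00 | $2,960.56
6 | $2,960.56 | $24.00 | $350.00 | $2,634.56
7 | $2,634.56 | $22.00 | $350.00 | $2,306.56
8 | $2,306.56 | $19.00 | $350.00 | $1,975.56
9 | $1,975.56 | $16.00 | $350.00 | $1,641.56
10 | $1,641.56 | $14.00 | $350.00 | $1,305.56
11 | $1,305.56 | $11.00 | $350.00 | $966.56
12 | $966.56 | $8.00 | $350.00 | $624.56
13 | $624.56 | $5.00 | $350.00 | $279.56
14 | $279.56 | $3.00 | $282.56 | $0.00
Balance reaches $0.00 in installment 14.

14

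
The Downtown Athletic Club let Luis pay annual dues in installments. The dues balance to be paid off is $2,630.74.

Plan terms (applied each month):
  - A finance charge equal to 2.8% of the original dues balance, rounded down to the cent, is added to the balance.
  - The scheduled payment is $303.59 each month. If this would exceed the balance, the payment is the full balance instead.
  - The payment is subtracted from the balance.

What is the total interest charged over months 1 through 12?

$883.92

Month 1: opening $2,630.74; interest $73.66 → $2,704.40; payment $303.59; balance $2,400.81
Month 2: opening $2,400.81; interest $73.66 → $2,474.47; payment $303.59; balance $2,170.88
Month 3: opening $2,170.88; interest $73.66 → $2,244.54; payment $303.59; balance $1,940.95
Month 4: opening $1,940.95; interest $73.66 → $2,014.61; payment $303.59; balance $1,711.02
Month 5: opening $1,711.02; interest $73.66 → $1,784.68; payment $303.59; balance $1,481.09
Month 6: opening $1,481.09; interest $73.66 → $1,554.75; payment $303.59; balance $1,251.16
Month 7: opening $1,251.16; interest $73.66 → $1,324.82; payment $303.59; balance $1,021.23
Month 8: opening $1,021.23; interest $73.66 → $1,094.89; payment $303.59; balance $791.30
Month 9: opening $791.30; interest $73.66 → $864.96; payment $303.59; balance $561.37
Month 10: opening $561.37; interest $73.66 → $635.03; payment $303.59; balance $331.44
Month 11: opening $331.44; interest $73.66 → $405.10; payment $303.59; balance $101.51
Month 12: opening $101.51; interest $73.66 → $175.17; payment $175.17; balance $0.00
Total interest: $73.66 + $73.66 + $73.66 + $73.66 + $73.66 + $73.66 + $73.66 + $73.66 + $73.66 + $73.66 + $73.66 + $73.66 = $883.92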